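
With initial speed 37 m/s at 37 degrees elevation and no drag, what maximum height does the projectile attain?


H = (v0*sin(theta))^2 / (2g) = (37*sin(37°))^2 / (2*9.81) = 25.27 m

25.27 m


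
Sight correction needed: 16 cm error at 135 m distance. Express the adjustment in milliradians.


1 mrad subtends 1 cm per 10 m of range, so adj = error_cm / (dist_m / 10) = 16 / (135/10) = 1.185 mrad

1.185 mrad


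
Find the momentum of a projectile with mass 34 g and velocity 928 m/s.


p = m*v = 0.034*928 = 31.55 kg·m/s

31.55 kg·m/s


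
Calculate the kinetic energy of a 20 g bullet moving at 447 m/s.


E = 0.5*m*v^2 = 0.5*0.02*447^2 = 1998 J

1998 J


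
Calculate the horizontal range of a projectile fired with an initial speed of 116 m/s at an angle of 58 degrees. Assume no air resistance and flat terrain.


R = v0^2 * sin(2*theta) / g = 116^2 * sin(2*58°) / 9.81 = 1233 m

1233 m


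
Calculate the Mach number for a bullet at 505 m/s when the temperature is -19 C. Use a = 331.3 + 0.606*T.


a = 331.3 + 0.606*(-19) = 319.786 m/s
M = v/a = 505/319.786 = 1.579

1.579


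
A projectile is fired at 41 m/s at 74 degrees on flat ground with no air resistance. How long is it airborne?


T = 2*v0*sin(theta)/g = 2*41*sin(74°)/9.81 = 8.035 s

8.035 s


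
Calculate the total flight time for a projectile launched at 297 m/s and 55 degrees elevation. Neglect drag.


T = 2*v0*sin(theta)/g = 2*297*sin(55°)/9.81 = 49.6 s

49.6 s


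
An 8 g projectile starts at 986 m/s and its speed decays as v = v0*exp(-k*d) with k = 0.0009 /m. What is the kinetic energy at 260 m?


v = v0*exp(-k*d) = 986*exp(-0.0009*260) = 780.283 m/s
E = 0.5*m*v^2 = 0.5*0.008*780.283^2 = 2435 J

2435 J


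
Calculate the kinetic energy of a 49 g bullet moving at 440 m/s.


E = 0.5*m*v^2 = 0.5*0.049*440^2 = 4743 J

4743 J


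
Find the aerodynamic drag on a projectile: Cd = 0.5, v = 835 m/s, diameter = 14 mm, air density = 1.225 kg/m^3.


A = pi*(d/2)^2 = pi*(14/2000)^2 = 1.53938e-04 m^2
Fd = 0.5*Cd*rho*A*v^2 = 0.5*0.5*1.225*1.53938e-04*835^2 = 32.87 N

32.87 N


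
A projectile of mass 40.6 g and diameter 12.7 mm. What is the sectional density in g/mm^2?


SD = m/d^2 = 40.6/12.7^2 = 0.2517 g/mm^2

0.2517 g/mm^2


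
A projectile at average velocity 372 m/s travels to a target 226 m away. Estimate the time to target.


t = d/v = 226/372 = 0.6075 s

0.6075 s


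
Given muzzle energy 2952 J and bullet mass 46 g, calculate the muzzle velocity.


v = sqrt(2*E/m) = sqrt(2*2952/0.046) = 358.3 m/s

358.3 m/s


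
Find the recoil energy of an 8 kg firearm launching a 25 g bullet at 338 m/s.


v_r = m_p*v_p/m_gun = 0.025*338/8 = 1.05625 m/s, E_r = 0.5*m_gun*v_r^2 = 0.5*8*1.05625^2 = 4.463 J

4.463 J


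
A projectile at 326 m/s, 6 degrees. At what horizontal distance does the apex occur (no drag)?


R = v0^2*sin(2*theta)/g = 326^2*sin(2*6°)/9.81 = 2252.4 m
apex_dist = R/2 = 2252.4/2 = 1126 m

1126 m


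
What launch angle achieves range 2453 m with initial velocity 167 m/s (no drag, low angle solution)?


sin(2*theta) = R*g/v0^2 = 2453*9.81/167^2 = 0.862847, theta = arcsin(0.862847)/2 = 29.82°

29.82 degrees


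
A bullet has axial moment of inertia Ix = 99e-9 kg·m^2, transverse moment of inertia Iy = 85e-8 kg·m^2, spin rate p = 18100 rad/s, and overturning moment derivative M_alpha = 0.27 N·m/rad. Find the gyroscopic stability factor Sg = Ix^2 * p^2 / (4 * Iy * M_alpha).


Sg = Ix^2 * p^2 / (4 * Iy * M_alpha) = (99e-9)^2 * 18100^2 / (4 * 85e-8 * 0.27) = 3.498

3.498


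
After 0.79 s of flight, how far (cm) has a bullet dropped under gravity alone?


drop = 0.5*g*t^2 = 0.5*9.81*0.79^2 = 3.06121 m ≈ 306.1 cm

306.1 cm


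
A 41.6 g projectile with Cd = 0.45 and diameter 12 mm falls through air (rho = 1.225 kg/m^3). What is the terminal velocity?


A = pi*(d/2)^2 = pi*(12/2000)^2 = 1.13097e-04 m^2
vt = sqrt(2mg/(Cd*rho*A)) = sqrt(2*0.0416*9.81/(0.45 * 1.225 * 1.13097e-04)) = 114.4 m/s

114.4 m/s


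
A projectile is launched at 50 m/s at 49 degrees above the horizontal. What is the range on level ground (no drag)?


R = v0^2 * sin(2*theta) / g = 50^2 * sin(2*49°) / 9.81 = 252.4 m

252.4 m


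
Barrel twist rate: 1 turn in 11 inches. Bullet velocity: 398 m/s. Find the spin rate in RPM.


twist_m = 11*0.0254 = 0.2794 m
spin = v/twist = 398/0.2794 = 1424.481 rev/s
RPM = spin*60 = 1424.481*60 ≈ 85469 RPM

85469 RPM


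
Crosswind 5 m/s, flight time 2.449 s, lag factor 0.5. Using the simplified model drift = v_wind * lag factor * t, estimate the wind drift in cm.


drift = v_wind * lag * t = 5 * 0.5 * 2.449 = 6.1225 m ≈ 612.2 cm

612.2 cm


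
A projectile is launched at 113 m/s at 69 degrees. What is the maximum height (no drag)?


H = (v0*sin(theta))^2 / (2g) = (113*sin(69°))^2 / (2*9.81) = 567.2 m

567.2 m


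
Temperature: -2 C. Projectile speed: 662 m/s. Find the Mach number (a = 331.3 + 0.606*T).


a = 331.3 + 0.606*(-2) = 330.088 m/s
M = v/a = 662/330.088 = 2.006

2.006


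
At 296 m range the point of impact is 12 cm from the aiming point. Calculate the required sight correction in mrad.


1 mrad subtends 1 cm per 10 m of range, so adj = error_cm / (dist_m / 10) = 12 / (296/10) = 0.4054 mrad

0.4054 mrad


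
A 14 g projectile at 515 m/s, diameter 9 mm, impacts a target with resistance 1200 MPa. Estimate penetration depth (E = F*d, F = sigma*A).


A = pi*(d/2)^2 = pi*(9/2)^2 = 63.6173 mm^2
E = 0.5*m*v^2 = 0.5*0.014*515^2 = 1856.58 J
depth = E/(sigma*A) = 1856.58 J / (1200 MPa * 63.6173 mm^2) = 1856.58/(1200 * 63.6173) m = 0.0243196 m ≈ 24.32 mm

24.32 mm


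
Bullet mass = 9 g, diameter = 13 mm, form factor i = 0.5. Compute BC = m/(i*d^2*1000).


BC = m/(i*d^2*1000) = 9/(0.5 * 13^2 * 1000) = 0.0001065

0.0001065


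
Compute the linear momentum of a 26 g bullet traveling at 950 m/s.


p = m*v = 0.026*950 = 24.7 kg·m/s

24.7 kg·m/s


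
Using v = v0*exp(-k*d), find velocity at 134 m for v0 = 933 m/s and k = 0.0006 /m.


v = v0*exp(-k*d) = 933*exp(-0.0006*134) = 860.9 m/s

860.9 m/s


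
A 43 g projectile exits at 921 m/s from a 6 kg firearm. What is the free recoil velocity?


v_recoil = m_p * v_p / m_gun = 0.043 * 921 / 6 = 6.6 m/s

6.6 m/s


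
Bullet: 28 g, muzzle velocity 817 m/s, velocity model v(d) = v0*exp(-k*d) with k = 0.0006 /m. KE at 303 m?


v = v0*exp(-k*d) = 817*exp(-0.0006*303) = 681.189 m/s
E = 0.5*m*v^2 = 0.5*0.028*681.189^2 = 6496 J

6496 J


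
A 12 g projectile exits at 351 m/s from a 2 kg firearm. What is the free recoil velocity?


v_recoil = m_p * v_p / m_gun = 0.012 * 351 / 2 = 2.106 m/s

2.106 m/s


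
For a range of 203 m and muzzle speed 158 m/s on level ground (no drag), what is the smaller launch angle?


sin(2*theta) = R*g/v0^2 = 203*9.81/158^2 = 0.0797721, theta = arcsin(0.0797721)/2 = 2.288°

2.288 degrees


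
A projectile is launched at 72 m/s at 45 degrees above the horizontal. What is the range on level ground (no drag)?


R = v0^2 * sin(2*theta) / g = 72^2 * sin(2*45°) / 9.81 = 528.4 m

528.4 m


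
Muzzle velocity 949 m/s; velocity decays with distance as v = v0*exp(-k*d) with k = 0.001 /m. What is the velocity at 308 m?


v = v0*exp(-k*d) = 949*exp(-0.001*308) = 697.4 m/s

697.4 m/s


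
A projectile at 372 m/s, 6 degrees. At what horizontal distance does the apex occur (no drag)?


R = v0^2*sin(2*theta)/g = 372^2*sin(2*6°)/9.81 = 2932.89 m
apex_dist = R/2 = 2932.89/2 = 1466 m

1466 m


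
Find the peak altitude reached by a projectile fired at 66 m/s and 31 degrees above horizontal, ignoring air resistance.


H = (v0*sin(theta))^2 / (2g) = (66*sin(31°))^2 / (2*9.81) = 58.89 m

58.89 m


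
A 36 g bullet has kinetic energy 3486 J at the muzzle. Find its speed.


v = sqrt(2*E/m) = sqrt(2*3486/0.036) = 440.1 m/s

440.1 m/s


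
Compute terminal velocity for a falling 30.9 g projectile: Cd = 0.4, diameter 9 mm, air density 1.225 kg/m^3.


A = pi*(d/2)^2 = pi*(9/2000)^2 = 6.36173e-05 m^2
vt = sqrt(2mg/(Cd*rho*A)) = sqrt(2*0.0309*9.81/(0.4 * 1.225 * 6.36173e-05)) = 139.5 m/s

139.5 m/s


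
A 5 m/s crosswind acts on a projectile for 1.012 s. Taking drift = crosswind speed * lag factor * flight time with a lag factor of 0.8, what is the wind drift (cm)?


drift = v_wind * lag * t = 5 * 0.8 * 1.012 = 4.048 m ≈ 404.8 cm

404.8 cm


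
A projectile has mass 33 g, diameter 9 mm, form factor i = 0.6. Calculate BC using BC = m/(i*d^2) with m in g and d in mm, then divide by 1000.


BC = m/(i*d^2*1000) = 33/(0.6 * 9^2 * 1000) = 0.000679

0.000679


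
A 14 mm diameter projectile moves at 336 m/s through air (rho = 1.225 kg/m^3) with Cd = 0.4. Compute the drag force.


A = pi*(d/2)^2 = pi*(14/2000)^2 = 1.53938e-04 m^2
Fd = 0.5*Cd*rho*A*v^2 = 0.5*0.4*1.225*1.53938e-04*336^2 = 4.258 N

4.258 N


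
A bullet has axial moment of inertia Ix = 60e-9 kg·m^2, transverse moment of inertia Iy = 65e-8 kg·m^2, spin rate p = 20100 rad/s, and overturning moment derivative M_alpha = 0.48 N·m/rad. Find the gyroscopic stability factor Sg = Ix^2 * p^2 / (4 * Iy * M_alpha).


Sg = Ix^2 * p^2 / (4 * Iy * M_alpha) = (60e-9)^2 * 20100^2 / (4 * 65e-8 * 0.48) = 1.165

1.165


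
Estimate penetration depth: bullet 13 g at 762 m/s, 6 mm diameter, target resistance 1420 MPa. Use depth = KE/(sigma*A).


A = pi*(d/2)^2 = pi*(6/2)^2 = 28.2743 mm^2
E = 0.5*m*v^2 = 0.5*0.013*762^2 = 3774.19 J
depth = E/(sigma*A) = 3774.19 J / (1420 MPa * 28.2743 mm^2) = 3774.19/(1420 * 28.2743) m = 0.0940032 m ≈ 94 mm

94 mm


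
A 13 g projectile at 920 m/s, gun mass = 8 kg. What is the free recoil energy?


v_r = m_p*v_p/m_gun = 0.013*920/8 = 1.495 m/s, E_r = 0.5*m_gun*v_r^2 = 0.5*8*1.495^2 = 8.94 J

8.94 J


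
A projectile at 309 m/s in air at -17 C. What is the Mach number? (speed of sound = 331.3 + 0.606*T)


a = 331.3 + 0.606*(-17) = 320.998 m/s
M = v/a = 309/320.998 = 0.9626

0.9626


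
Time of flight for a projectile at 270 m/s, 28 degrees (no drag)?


T = 2*v0*sin(theta)/g = 2*270*sin(28°)/9.81 = 25.84 s

25.84 s


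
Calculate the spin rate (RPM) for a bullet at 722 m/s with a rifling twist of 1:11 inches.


twist_m = 11*0.0254 = 0.2794 m
spin = v/twist = 722/0.2794 = 2584.109 rev/s
RPM = spin*60 = 2584.109*60 ≈ 155047 RPM

155047 RPM


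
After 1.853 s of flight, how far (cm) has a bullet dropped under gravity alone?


drop = 0.5*g*t^2 = 0.5*9.81*1.853^2 = 16.8419 m ≈ 1684 cm

1684 cm


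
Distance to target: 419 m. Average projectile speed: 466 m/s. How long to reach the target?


t = d/v = 419/466 = 0.8991 s

0.8991 s


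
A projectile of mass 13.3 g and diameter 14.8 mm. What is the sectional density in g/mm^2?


SD = m/d^2 = 13.3/14.8^2 = 0.06072 g/mm^2

0.06072 g/mm^2


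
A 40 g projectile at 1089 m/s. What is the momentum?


p = m*v = 0.04*1089 = 43.56 kg·m/s

43.56 kg·m/s


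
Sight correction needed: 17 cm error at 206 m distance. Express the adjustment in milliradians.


1 mrad subtends 1 cm per 10 m of range, so adj = error_cm / (dist_m / 10) = 17 / (206/10) = 0.8252 mrad

0.8252 mrad


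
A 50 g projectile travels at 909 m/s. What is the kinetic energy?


E = 0.5*m*v^2 = 0.5*0.05*909^2 = 20657 J

20657 J


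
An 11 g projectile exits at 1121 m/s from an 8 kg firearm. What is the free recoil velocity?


v_recoil = m_p * v_p / m_gun = 0.011 * 1121 / 8 = 1.541 m/s

1.541 m/s


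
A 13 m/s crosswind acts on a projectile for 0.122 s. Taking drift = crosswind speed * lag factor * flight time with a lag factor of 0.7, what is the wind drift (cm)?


drift = v_wind * lag * t = 13 * 0.7 * 0.122 = 1.1102 m ≈ 111 cm

111 cm


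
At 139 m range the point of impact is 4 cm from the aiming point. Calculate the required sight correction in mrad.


1 mrad subtends 1 cm per 10 m of range, so adj = error_cm / (dist_m / 10) = 4 / (139/10) = 0.2878 mrad

0.2878 mrad


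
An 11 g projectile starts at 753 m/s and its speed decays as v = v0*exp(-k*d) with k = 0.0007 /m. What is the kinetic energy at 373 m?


v = v0*exp(-k*d) = 753*exp(-0.0007*373) = 579.964 m/s
E = 0.5*m*v^2 = 0.5*0.011*579.964^2 = 1850 J

1850 J


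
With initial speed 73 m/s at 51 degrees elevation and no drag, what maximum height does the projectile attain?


H = (v0*sin(theta))^2 / (2g) = (73*sin(51°))^2 / (2*9.81) = 164 m

164 m


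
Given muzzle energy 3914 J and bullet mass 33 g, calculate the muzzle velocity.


v = sqrt(2*E/m) = sqrt(2*3914/0.033) = 487 m/s

487 m/s


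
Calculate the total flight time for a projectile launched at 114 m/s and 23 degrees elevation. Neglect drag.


T = 2*v0*sin(theta)/g = 2*114*sin(23°)/9.81 = 9.081 s

9.081 s


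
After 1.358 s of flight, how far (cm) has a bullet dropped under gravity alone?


drop = 0.5*g*t^2 = 0.5*9.81*1.358^2 = 9.04562 m ≈ 904.6 cm

904.6 cm


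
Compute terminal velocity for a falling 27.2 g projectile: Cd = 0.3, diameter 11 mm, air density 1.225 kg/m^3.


A = pi*(d/2)^2 = pi*(11/2000)^2 = 9.50332e-05 m^2
vt = sqrt(2mg/(Cd*rho*A)) = sqrt(2*0.0272*9.81/(0.3 * 1.225 * 9.50332e-05)) = 123.6 m/s

123.6 m/s


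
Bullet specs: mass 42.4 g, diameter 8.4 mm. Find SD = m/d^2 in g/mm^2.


SD = m/d^2 = 42.4/8.4^2 = 0.6009 g/mm^2

0.6009 g/mm^2


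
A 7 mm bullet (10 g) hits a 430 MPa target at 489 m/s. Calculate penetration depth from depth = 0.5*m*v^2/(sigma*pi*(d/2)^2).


A = pi*(d/2)^2 = pi*(7/2)^2 = 38.4845 mm^2
E = 0.5*m*v^2 = 0.5*0.01*489^2 = 1195.61 J
depth = E/(sigma*A) = 1195.61 J / (430 MPa * 38.4845 mm^2) = 1195.61/(430 * 38.4845) m = 0.0722492 m ≈ 72.25 mm

72.25 mm


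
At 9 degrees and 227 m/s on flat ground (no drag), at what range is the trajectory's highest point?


R = v0^2*sin(2*theta)/g = 227^2*sin(2*9°)/9.81 = 1623.17 m
apex_dist = R/2 = 1623.17/2 = 811.6 m

811.6 m


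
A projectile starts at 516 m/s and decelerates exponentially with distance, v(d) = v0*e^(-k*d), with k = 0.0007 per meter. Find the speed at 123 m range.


v = v0*exp(-k*d) = 516*exp(-0.0007*123) = 473.4 m/s

473.4 m/s


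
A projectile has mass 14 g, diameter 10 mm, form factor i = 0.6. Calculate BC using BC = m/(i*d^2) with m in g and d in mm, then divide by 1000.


BC = m/(i*d^2*1000) = 14/(0.6 * 10^2 * 1000) = 0.0002333

0.0002333


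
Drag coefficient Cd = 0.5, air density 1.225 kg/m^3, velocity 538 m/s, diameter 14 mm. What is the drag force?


A = pi*(d/2)^2 = pi*(14/2000)^2 = 1.53938e-04 m^2
Fd = 0.5*Cd*rho*A*v^2 = 0.5*0.5*1.225*1.53938e-04*538^2 = 13.65 N

13.65 N


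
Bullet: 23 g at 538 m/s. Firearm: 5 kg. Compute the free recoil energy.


v_r = m_p*v_p/m_gun = 0.023*538/5 = 2.4748 m/s, E_r = 0.5*m_gun*v_r^2 = 0.5*5*2.4748^2 = 15.31 J

15.31 J


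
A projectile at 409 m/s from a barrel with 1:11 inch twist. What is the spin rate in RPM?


twist_m = 11*0.0254 = 0.2794 m
spin = v/twist = 409/0.2794 = 1463.851 rev/s
RPM = spin*60 = 1463.851*60 ≈ 87831 RPM

87831 RPM


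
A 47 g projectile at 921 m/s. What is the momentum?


p = m*v = 0.047*921 = 43.29 kg·m/s

43.29 kg·m/s


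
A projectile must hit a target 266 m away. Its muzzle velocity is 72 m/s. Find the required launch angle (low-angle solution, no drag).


sin(2*theta) = R*g/v0^2 = 266*9.81/72^2 = 0.503368, theta = arcsin(0.503368)/2 = 15.11°

15.11 degrees


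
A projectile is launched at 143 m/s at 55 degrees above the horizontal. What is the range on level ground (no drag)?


R = v0^2 * sin(2*theta) / g = 143^2 * sin(2*55°) / 9.81 = 1959 m

1959 m


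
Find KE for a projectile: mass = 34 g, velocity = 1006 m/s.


E = 0.5*m*v^2 = 0.5*0.034*1006^2 = 17205 J

17205 J


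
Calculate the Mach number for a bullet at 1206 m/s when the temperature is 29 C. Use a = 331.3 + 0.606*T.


a = 331.3 + 0.606*(29) = 348.874 m/s
M = v/a = 1206/348.874 = 3.457

3.457


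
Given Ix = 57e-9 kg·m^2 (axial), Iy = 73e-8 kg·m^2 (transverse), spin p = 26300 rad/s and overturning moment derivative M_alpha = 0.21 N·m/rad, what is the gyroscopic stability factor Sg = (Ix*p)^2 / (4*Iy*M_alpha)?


Sg = Ix^2 * p^2 / (4 * Iy * M_alpha) = (57e-9)^2 * 26300^2 / (4 * 73e-8 * 0.21) = 3.665

3.665


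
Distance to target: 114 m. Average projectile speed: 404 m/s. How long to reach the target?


t = d/v = 114/404 = 0.2822 s

0.2822 s


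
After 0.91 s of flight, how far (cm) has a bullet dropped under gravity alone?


drop = 0.5*g*t^2 = 0.5*9.81*0.91^2 = 4.06183 m ≈ 406.2 cm

406.2 cm


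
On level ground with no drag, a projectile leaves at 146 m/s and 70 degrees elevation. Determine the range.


R = v0^2 * sin(2*theta) / g = 146^2 * sin(2*70°) / 9.81 = 1397 m

1397 m


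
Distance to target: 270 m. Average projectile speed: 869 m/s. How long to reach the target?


t = d/v = 270/869 = 0.3107 s

0.3107 s


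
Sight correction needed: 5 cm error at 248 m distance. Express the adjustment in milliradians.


1 mrad subtends 1 cm per 10 m of range, so adj = error_cm / (dist_m / 10) = 5 / (248/10) = 0.2016 mrad

0.2016 mrad


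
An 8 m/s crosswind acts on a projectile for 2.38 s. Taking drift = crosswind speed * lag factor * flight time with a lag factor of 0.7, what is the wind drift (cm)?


drift = v_wind * lag * t = 8 * 0.7 * 2.38 = 13.328 m ≈ 1333 cm

1333 cm


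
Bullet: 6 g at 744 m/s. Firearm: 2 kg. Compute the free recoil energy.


v_r = m_p*v_p/m_gun = 0.006*744/2 = 2.232 m/s, E_r = 0.5*m_gun*v_r^2 = 0.5*2*2.232^2 = 4.982 J

4.982 J


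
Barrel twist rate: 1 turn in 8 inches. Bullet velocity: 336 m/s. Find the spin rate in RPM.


twist_m = 8*0.0254 = 0.2032 m
spin = v/twist = 336/0.2032 = 1653.543 rev/s
RPM = spin*60 = 1653.543*60 ≈ 99213 RPM

99213 RPM


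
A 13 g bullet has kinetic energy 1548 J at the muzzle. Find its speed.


v = sqrt(2*E/m) = sqrt(2*1548/0.013) = 488 m/s

488 m/s


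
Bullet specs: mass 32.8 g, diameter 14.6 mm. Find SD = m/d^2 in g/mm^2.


SD = m/d^2 = 32.8/14.6^2 = 0.1539 g/mm^2

0.1539 g/mm^2


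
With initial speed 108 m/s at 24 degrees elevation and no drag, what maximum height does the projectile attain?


H = (v0*sin(theta))^2 / (2g) = (108*sin(24°))^2 / (2*9.81) = 98.35 m

98.35 m


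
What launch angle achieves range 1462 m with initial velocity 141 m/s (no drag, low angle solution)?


sin(2*theta) = R*g/v0^2 = 1462*9.81/141^2 = 0.721403, theta = arcsin(0.721403)/2 = 23.09°

23.09 degrees


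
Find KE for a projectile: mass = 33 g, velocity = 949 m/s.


E = 0.5*m*v^2 = 0.5*0.033*949^2 = 14860 J

14860 J


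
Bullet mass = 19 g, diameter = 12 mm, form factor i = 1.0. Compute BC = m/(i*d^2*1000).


BC = m/(i*d^2*1000) = 19/(1.0 * 12^2 * 1000) = 0.0001319

0.0001319


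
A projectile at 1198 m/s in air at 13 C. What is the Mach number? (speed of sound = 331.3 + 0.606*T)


a = 331.3 + 0.606*(13) = 339.178 m/s
M = v/a = 1198/339.178 = 3.532

3.532


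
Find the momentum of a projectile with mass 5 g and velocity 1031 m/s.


p = m*v = 0.005*1031 = 5.155 kg·m/s

5.155 kg·m/s


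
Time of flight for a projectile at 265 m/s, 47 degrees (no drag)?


T = 2*v0*sin(theta)/g = 2*265*sin(47°)/9.81 = 39.51 s

39.51 s


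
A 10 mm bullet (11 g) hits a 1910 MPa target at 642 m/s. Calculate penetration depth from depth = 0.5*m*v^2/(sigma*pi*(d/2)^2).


A = pi*(d/2)^2 = pi*(10/2)^2 = 78.5398 mm^2
E = 0.5*m*v^2 = 0.5*0.011*642^2 = 2266.9 J
depth = E/(sigma*A) = 2266.9 J / (1910 MPa * 78.5398 mm^2) = 2266.9/(1910 * 78.5398) m = 0.0151116 m ≈ 15.11 mm

15.11 mm


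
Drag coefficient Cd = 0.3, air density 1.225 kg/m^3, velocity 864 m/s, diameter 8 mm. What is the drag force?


A = pi*(d/2)^2 = pi*(8/2000)^2 = 5.02655e-05 m^2
Fd = 0.5*Cd*rho*A*v^2 = 0.5*0.3*1.225*5.02655e-05*864^2 = 6.895 N

6.895 N


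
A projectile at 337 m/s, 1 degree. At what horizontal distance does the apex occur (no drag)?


R = v0^2*sin(2*theta)/g = 337^2*sin(2*1°)/9.81 = 404.027 m
apex_dist = R/2 = 404.027/2 = 202 m

202 m


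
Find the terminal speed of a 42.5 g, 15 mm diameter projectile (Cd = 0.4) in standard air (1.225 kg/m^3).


A = pi*(d/2)^2 = pi*(15/2000)^2 = 1.76715e-04 m^2
vt = sqrt(2mg/(Cd*rho*A)) = sqrt(2*0.0425*9.81/(0.4 * 1.225 * 1.76715e-04)) = 98.13 m/s

98.13 m/s


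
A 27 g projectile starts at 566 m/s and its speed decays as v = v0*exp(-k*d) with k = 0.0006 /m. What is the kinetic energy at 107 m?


v = v0*exp(-k*d) = 566*exp(-0.0006*107) = 530.805 m/s
E = 0.5*m*v^2 = 0.5*0.027*530.805^2 = 3804 J

3804 J


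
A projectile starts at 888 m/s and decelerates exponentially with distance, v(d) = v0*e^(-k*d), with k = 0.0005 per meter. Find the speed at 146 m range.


v = v0*exp(-k*d) = 888*exp(-0.0005*146) = 825.5 m/s

825.5 m/s


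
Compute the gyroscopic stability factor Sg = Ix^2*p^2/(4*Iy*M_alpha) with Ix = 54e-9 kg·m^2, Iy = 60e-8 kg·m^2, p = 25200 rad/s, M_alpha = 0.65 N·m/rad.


Sg = Ix^2 * p^2 / (4 * Iy * M_alpha) = (54e-9)^2 * 25200^2 / (4 * 60e-8 * 0.65) = 1.187

1.187


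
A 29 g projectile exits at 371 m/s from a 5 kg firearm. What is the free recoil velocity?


v_recoil = m_p * v_p / m_gun = 0.029 * 371 / 5 = 2.152 m/s

2.152 m/s


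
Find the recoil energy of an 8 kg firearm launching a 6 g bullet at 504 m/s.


v_r = m_p*v_p/m_gun = 0.006*504/8 = 0.378 m/s, E_r = 0.5*m_gun*v_r^2 = 0.5*8*0.378^2 = 0.5715 J

0.5715 J


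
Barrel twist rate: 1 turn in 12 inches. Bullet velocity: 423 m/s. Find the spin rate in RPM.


twist_m = 12*0.0254 = 0.3048 m
spin = v/twist = 423/0.3048 = 1387.795 rev/s
RPM = spin*60 = 1387.795*60 ≈ 83268 RPM

83268 RPM


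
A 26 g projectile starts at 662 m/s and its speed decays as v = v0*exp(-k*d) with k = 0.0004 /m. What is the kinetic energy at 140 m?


v = v0*exp(-k*d) = 662*exp(-0.0004*140) = 625.947 m/s
E = 0.5*m*v^2 = 0.5*0.026*625.947^2 = 5094 J

5094 J


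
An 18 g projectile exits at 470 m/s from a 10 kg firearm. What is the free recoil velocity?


v_recoil = m_p * v_p / m_gun = 0.018 * 470 / 10 = 0.846 m/s

0.846 m/s


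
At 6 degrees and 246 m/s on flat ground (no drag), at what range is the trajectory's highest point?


R = v0^2*sin(2*theta)/g = 246^2*sin(2*6°)/9.81 = 1282.57 m
apex_dist = R/2 = 1282.57/2 = 641.3 m

641.3 m


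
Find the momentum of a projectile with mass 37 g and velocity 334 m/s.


p = m*v = 0.037*334 = 12.36 kg·m/s

12.36 kg·m/s


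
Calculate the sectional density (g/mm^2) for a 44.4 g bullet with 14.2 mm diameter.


SD = m/d^2 = 44.4/14.2^2 = 0.2202 g/mm^2

0.2202 g/mm^2


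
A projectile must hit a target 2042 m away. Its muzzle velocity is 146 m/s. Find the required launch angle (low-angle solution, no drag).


sin(2*theta) = R*g/v0^2 = 2042*9.81/146^2 = 0.939764, theta = arcsin(0.939764)/2 = 35.01°

35.01 degrees


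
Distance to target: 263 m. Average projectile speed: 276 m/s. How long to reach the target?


t = d/v = 263/276 = 0.9529 s

0.9529 s


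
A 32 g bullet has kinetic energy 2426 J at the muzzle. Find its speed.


v = sqrt(2*E/m) = sqrt(2*2426/0.032) = 389.4 m/s

389.4 m/s


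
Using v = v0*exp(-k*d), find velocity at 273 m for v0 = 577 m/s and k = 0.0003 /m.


v = v0*exp(-k*d) = 577*exp(-0.0003*273) = 531.6 m/s

531.6 m/s


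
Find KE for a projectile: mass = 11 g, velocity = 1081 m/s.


E = 0.5*m*v^2 = 0.5*0.011*1081^2 = 6427 J

6427 J


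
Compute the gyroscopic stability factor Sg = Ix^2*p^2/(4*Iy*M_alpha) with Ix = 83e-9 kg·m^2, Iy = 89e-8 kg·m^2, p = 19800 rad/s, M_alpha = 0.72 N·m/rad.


Sg = Ix^2 * p^2 / (4 * Iy * M_alpha) = (83e-9)^2 * 19800^2 / (4 * 89e-8 * 0.72) = 1.054

1.054


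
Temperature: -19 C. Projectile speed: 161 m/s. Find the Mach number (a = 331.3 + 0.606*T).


a = 331.3 + 0.606*(-19) = 319.786 m/s
M = v/a = 161/319.786 = 0.5035

0.5035


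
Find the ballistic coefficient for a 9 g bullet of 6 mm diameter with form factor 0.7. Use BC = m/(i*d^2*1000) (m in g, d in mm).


BC = m/(i*d^2*1000) = 9/(0.7 * 6^2 * 1000) = 0.0003571

0.0003571


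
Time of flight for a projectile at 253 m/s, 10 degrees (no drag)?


T = 2*v0*sin(theta)/g = 2*253*sin(10°)/9.81 = 8.957 s

8.957 s


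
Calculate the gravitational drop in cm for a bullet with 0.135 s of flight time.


drop = 0.5*g*t^2 = 0.5*9.81*0.135^2 = 0.0893936 m ≈ 8.939 cm

8.939 cm


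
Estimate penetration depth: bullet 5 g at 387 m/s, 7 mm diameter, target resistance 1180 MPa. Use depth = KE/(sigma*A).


A = pi*(d/2)^2 = pi*(7/2)^2 = 38.4845 mm^2
E = 0.5*m*v^2 = 0.5*0.005*387^2 = 374.423 J
depth = E/(sigma*A) = 374.423 J / (1180 MPa * 38.4845 mm^2) = 374.423/(1180 * 38.4845) m = 0.00824506 m ≈ 8.245 mm

8.245 mm


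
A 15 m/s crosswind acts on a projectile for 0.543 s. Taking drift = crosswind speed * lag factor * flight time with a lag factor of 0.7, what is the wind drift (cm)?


drift = v_wind * lag * t = 15 * 0.7 * 0.543 = 5.7015 m ≈ 570.1 cm

570.1 cm


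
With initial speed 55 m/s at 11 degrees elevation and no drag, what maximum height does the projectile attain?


H = (v0*sin(theta))^2 / (2g) = (55*sin(11°))^2 / (2*9.81) = 5.613 m

5.613 m


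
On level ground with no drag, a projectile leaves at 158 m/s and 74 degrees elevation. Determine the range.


R = v0^2 * sin(2*theta) / g = 158^2 * sin(2*74°) / 9.81 = 1349 m

1349 m


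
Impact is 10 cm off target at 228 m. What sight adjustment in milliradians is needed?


1 mrad subtends 1 cm per 10 m of range, so adj = error_cm / (dist_m / 10) = 10 / (228/10) = 0.4386 mrad

0.4386 mrad


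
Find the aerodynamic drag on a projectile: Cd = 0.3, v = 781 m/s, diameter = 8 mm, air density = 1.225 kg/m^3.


A = pi*(d/2)^2 = pi*(8/2000)^2 = 5.02655e-05 m^2
Fd = 0.5*Cd*rho*A*v^2 = 0.5*0.3*1.225*5.02655e-05*781^2 = 5.634 N

5.634 N


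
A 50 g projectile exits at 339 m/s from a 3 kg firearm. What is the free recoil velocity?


v_recoil = m_p * v_p / m_gun = 0.05 * 339 / 3 = 5.65 m/s

5.65 m/s


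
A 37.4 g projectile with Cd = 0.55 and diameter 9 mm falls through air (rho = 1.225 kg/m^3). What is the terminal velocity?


A = pi*(d/2)^2 = pi*(9/2000)^2 = 6.36173e-05 m^2
vt = sqrt(2mg/(Cd*rho*A)) = sqrt(2*0.0374*9.81/(0.55 * 1.225 * 6.36173e-05)) = 130.8 m/s

130.8 m/s


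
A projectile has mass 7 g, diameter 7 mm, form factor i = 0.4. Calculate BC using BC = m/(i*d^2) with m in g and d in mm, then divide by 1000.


BC = m/(i*d^2*1000) = 7/(0.4 * 7^2 * 1000) = 0.0003571

0.0003571


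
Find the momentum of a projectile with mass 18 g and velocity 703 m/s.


p = m*v = 0.018*703 = 12.65 kg·m/s

12.65 kg·m/s


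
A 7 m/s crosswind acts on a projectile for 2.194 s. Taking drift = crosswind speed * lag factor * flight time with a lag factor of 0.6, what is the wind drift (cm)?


drift = v_wind * lag * t = 7 * 0.6 * 2.194 = 9.2148 m ≈ 921.5 cm

921.5 cm


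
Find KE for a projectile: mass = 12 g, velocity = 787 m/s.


E = 0.5*m*v^2 = 0.5*0.012*787^2 = 3716 J

3716 J


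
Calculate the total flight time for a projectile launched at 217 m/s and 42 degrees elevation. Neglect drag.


T = 2*v0*sin(theta)/g = 2*217*sin(42°)/9.81 = 29.6 s

29.6 s


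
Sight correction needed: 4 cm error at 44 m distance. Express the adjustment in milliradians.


1 mrad subtends 1 cm per 10 m of range, so adj = error_cm / (dist_m / 10) = 4 / (44/10) = 0.9091 mrad

0.9091 mrad


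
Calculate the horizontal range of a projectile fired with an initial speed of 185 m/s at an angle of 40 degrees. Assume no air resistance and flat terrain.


R = v0^2 * sin(2*theta) / g = 185^2 * sin(2*40°) / 9.81 = 3436 m

3436 m


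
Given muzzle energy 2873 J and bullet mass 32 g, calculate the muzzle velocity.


v = sqrt(2*E/m) = sqrt(2*2873/0.032) = 423.7 m/s

423.7 m/s


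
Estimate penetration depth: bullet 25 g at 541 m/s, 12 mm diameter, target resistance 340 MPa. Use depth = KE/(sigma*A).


A = pi*(d/2)^2 = pi*(12/2)^2 = 113.097 mm^2
E = 0.5*m*v^2 = 0.5*0.025*541^2 = 3658.51 J
depth = E/(sigma*A) = 3658.51 J / (340 MPa * 113.097 mm^2) = 3658.51/(340 * 113.097) m = 0.0951422 m ≈ 95.14 mm

95.14 mm


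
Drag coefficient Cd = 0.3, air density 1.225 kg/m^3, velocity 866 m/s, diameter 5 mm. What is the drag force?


A = pi*(d/2)^2 = pi*(5/2000)^2 = 1.96350e-05 m^2
Fd = 0.5*Cd*rho*A*v^2 = 0.5*0.3*1.225*1.96350e-05*866^2 = 2.706 N

2.706 N


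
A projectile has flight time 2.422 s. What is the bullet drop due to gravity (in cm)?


drop = 0.5*g*t^2 = 0.5*9.81*2.422^2 = 28.7731 m ≈ 2877 cm

2877 cm


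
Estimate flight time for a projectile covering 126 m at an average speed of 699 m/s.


t = d/v = 126/699 = 0.1803 s

0.1803 s


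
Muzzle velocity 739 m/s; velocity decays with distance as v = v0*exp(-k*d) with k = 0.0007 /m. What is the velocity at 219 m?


v = v0*exp(-k*d) = 739*exp(-0.0007*219) = 634 m/s

634 m/s


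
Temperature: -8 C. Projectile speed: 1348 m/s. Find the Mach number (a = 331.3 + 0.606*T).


a = 331.3 + 0.606*(-8) = 326.452 m/s
M = v/a = 1348/326.452 = 4.129

4.129


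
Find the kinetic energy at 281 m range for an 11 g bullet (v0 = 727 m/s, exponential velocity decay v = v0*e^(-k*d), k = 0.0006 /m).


v = v0*exp(-k*d) = 727*exp(-0.0006*281) = 614.204 m/s
E = 0.5*m*v^2 = 0.5*0.011*614.204^2 = 2075 J

2075 J


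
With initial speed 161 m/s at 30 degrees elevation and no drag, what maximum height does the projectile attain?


H = (v0*sin(theta))^2 / (2g) = (161*sin(30°))^2 / (2*9.81) = 330.3 m

330.3 m


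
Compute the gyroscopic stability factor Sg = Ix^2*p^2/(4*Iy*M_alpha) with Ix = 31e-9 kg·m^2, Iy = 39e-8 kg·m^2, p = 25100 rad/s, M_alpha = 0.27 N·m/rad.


Sg = Ix^2 * p^2 / (4 * Iy * M_alpha) = (31e-9)^2 * 25100^2 / (4 * 39e-8 * 0.27) = 1.437

1.437


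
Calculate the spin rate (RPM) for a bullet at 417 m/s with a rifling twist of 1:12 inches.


twist_m = 12*0.0254 = 0.3048 m
spin = v/twist = 417/0.3048 = 1368.11 rev/s
RPM = spin*60 = 1368.11*60 ≈ 82087 RPM

82087 RPM


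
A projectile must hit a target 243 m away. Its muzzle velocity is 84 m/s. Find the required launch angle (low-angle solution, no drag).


sin(2*theta) = R*g/v0^2 = 243*9.81/84^2 = 0.337844, theta = arcsin(0.337844)/2 = 9.873°

9.873 degrees


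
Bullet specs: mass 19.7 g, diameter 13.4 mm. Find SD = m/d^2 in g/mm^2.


SD = m/d^2 = 19.7/13.4^2 = 0.1097 g/mm^2

0.1097 g/mm^2


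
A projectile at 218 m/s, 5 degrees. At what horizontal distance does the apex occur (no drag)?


R = v0^2*sin(2*theta)/g = 218^2*sin(2*5°)/9.81 = 841.229 m
apex_dist = R/2 = 841.229/2 = 420.6 m

420.6 m


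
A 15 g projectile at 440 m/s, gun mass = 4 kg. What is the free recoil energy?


v_r = m_p*v_p/m_gun = 0.015*440/4 = 1.65 m/s, E_r = 0.5*m_gun*v_r^2 = 0.5*4*1.65^2 = 5.445 J

5.445 J


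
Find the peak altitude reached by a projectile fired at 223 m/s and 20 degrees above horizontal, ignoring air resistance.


H = (v0*sin(theta))^2 / (2g) = (223*sin(20°))^2 / (2*9.81) = 296.5 m

296.5 m


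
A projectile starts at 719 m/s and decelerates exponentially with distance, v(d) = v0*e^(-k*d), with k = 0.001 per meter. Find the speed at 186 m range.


v = v0*exp(-k*d) = 719*exp(-0.001*186) = 597 m/s

597 m/s


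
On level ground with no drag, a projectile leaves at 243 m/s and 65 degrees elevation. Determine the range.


R = v0^2 * sin(2*theta) / g = 243^2 * sin(2*65°) / 9.81 = 4611 m

4611 m


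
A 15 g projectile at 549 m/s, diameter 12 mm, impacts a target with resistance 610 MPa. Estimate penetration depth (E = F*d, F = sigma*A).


A = pi*(d/2)^2 = pi*(12/2)^2 = 113.097 mm^2
E = 0.5*m*v^2 = 0.5*0.015*549^2 = 2260.51 J
depth = E/(sigma*A) = 2260.51 J / (610 MPa * 113.097 mm^2) = 2260.51/(610 * 113.097) m = 0.032766 m ≈ 32.77 mm

32.77 mm


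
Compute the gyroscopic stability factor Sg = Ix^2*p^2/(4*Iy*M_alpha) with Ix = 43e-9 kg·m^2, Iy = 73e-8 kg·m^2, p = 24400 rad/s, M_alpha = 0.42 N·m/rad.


Sg = Ix^2 * p^2 / (4 * Iy * M_alpha) = (43e-9)^2 * 24400^2 / (4 * 73e-8 * 0.42) = 0.8976

0.8976


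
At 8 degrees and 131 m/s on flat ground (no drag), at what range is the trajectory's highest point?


R = v0^2*sin(2*theta)/g = 131^2*sin(2*8°)/9.81 = 482.183 m
apex_dist = R/2 = 482.183/2 = 241.1 m

241.1 m


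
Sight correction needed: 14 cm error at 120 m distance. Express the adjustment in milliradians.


1 mrad subtends 1 cm per 10 m of range, so adj = error_cm / (dist_m / 10) = 14 / (120/10) = 1.167 mrad

1.167 mrad


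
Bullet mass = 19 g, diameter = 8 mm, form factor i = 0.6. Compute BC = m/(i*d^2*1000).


BC = m/(i*d^2*1000) = 19/(0.6 * 8^2 * 1000) = 0.0004948

0.0004948


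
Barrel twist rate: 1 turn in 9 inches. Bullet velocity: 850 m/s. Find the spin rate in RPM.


twist_m = 9*0.0254 = 0.2286 m
spin = v/twist = 850/0.2286 = 3718.285 rev/s
RPM = spin*60 = 3718.285*60 ≈ 223097 RPM

223097 RPM


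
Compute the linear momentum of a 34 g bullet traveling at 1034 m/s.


p = m*v = 0.034*1034 = 35.16 kg·m/s

35.16 kg·m/s


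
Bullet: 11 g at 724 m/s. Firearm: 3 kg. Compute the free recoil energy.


v_r = m_p*v_p/m_gun = 0.011*724/3 = 2.65467 m/s, E_r = 0.5*m_gun*v_r^2 = 0.5*3*2.65467^2 = 10.57 J

10.57 J


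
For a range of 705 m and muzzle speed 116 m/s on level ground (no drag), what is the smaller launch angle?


sin(2*theta) = R*g/v0^2 = 705*9.81/116^2 = 0.513975, theta = arcsin(0.513975)/2 = 15.46°

15.46 degrees


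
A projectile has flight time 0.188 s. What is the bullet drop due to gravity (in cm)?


drop = 0.5*g*t^2 = 0.5*9.81*0.188^2 = 0.173362 m ≈ 17.34 cm

17.34 cm


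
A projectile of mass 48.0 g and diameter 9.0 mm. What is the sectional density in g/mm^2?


SD = m/d^2 = 48.0/9.0^2 = 0.5926 g/mm^2

0.5926 g/mm^2


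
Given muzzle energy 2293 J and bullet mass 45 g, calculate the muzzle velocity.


v = sqrt(2*E/m) = sqrt(2*2293/0.045) = 319.2 m/s

319.2 m/s


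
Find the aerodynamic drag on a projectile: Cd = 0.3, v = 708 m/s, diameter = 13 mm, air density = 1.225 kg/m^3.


A = pi*(d/2)^2 = pi*(13/2000)^2 = 1.32732e-04 m^2
Fd = 0.5*Cd*rho*A*v^2 = 0.5*0.3*1.225*1.32732e-04*708^2 = 12.23 N

12.23 N


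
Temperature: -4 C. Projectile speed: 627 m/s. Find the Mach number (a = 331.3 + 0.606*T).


a = 331.3 + 0.606*(-4) = 328.876 m/s
M = v/a = 627/328.876 = 1.906

1.906


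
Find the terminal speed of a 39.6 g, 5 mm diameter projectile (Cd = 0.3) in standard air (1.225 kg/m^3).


A = pi*(d/2)^2 = pi*(5/2000)^2 = 1.96350e-05 m^2
vt = sqrt(2mg/(Cd*rho*A)) = sqrt(2*0.0396*9.81/(0.3 * 1.225 * 1.96350e-05)) = 328.1 m/s

328.1 m/s


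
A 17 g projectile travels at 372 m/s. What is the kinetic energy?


E = 0.5*m*v^2 = 0.5*0.017*372^2 = 1176 J

1176 J


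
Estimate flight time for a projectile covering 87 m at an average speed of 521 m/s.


t = d/v = 87/521 = 0.167 s

0.167 s


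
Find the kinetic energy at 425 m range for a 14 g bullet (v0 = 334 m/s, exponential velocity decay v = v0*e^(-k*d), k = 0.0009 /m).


v = v0*exp(-k*d) = 334*exp(-0.0009*425) = 227.839 m/s
E = 0.5*m*v^2 = 0.5*0.014*227.839^2 = 363.4 J

363.4 J


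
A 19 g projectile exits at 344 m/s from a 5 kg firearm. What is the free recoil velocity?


v_recoil = m_p * v_p / m_gun = 0.019 * 344 / 5 = 1.307 m/s

1.307 m/s


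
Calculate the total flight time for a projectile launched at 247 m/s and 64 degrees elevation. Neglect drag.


T = 2*v0*sin(theta)/g = 2*247*sin(64°)/9.81 = 45.26 s

45.26 s


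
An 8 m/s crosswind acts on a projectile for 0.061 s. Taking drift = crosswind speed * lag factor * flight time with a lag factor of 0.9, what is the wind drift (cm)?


drift = v_wind * lag * t = 8 * 0.9 * 0.061 = 0.4392 m ≈ 43.92 cm

43.92 cm


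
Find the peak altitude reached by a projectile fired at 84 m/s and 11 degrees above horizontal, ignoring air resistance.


H = (v0*sin(theta))^2 / (2g) = (84*sin(11°))^2 / (2*9.81) = 13.09 m

13.09 m


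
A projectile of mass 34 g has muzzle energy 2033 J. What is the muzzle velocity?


v = sqrt(2*E/m) = sqrt(2*2033/0.034) = 345.8 m/s

345.8 m/s


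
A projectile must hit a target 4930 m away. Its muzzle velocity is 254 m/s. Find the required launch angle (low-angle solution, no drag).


sin(2*theta) = R*g/v0^2 = 4930*9.81/254^2 = 0.749633, theta = arcsin(0.749633)/2 = 24.28°

24.28 degrees


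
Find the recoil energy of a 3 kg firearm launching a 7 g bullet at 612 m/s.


v_r = m_p*v_p/m_gun = 0.007*612/3 = 1.428 m/s, E_r = 0.5*m_gun*v_r^2 = 0.5*3*1.428^2 = 3.059 J

3.059 J


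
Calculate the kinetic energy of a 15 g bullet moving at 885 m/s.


E = 0.5*m*v^2 = 0.5*0.015*885^2 = 5874 J

5874 J


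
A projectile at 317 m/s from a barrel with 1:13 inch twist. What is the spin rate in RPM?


twist_m = 13*0.0254 = 0.3302 m
spin = v/twist = 317/0.3302 = 960.0242 rev/s
RPM = spin*60 = 960.0242*60 ≈ 57601 RPM

57601 RPM


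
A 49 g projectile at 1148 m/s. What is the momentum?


p = m*v = 0.049*1148 = 56.25 kg·m/s

56.25 kg·m/s


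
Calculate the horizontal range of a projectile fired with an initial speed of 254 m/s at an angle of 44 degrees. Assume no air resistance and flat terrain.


R = v0^2 * sin(2*theta) / g = 254^2 * sin(2*44°) / 9.81 = 6573 m

6573 m


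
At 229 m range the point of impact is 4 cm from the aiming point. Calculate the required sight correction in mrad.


1 mrad subtends 1 cm per 10 m of range, so adj = error_cm / (dist_m / 10) = 4 / (229/10) = 0.1747 mrad

0.1747 mrad


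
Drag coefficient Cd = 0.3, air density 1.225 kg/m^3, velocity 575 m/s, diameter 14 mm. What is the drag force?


A = pi*(d/2)^2 = pi*(14/2000)^2 = 1.53938e-04 m^2
Fd = 0.5*Cd*rho*A*v^2 = 0.5*0.3*1.225*1.53938e-04*575^2 = 9.352 N

9.352 N


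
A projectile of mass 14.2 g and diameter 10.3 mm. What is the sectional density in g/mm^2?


SD = m/d^2 = 14.2/10.3^2 = 0.1338 g/mm^2

0.1338 g/mm^2


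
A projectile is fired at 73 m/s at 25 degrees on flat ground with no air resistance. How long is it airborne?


T = 2*v0*sin(theta)/g = 2*73*sin(25°)/9.81 = 6.29 s

6.29 s


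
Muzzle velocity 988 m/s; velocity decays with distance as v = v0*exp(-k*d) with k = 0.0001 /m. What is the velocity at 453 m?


v = v0*exp(-k*d) = 988*exp(-0.0001*453) = 944.2 m/s

944.2 m/s


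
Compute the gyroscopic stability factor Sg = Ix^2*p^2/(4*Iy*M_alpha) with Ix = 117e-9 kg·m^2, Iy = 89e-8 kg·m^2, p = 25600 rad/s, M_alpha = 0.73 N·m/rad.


Sg = Ix^2 * p^2 / (4 * Iy * M_alpha) = (117e-9)^2 * 25600^2 / (4 * 89e-8 * 0.73) = 3.452

3.452


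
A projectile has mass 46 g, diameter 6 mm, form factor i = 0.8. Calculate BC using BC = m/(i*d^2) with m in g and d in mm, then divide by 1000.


BC = m/(i*d^2*1000) = 46/(0.8 * 6^2 * 1000) = 0.001597

0.001597


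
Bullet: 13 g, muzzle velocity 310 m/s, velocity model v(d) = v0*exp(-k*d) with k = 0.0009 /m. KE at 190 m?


v = v0*exp(-k*d) = 310*exp(-0.0009*190) = 261.275 m/s
E = 0.5*m*v^2 = 0.5*0.013*261.275^2 = 443.7 J

443.7 J


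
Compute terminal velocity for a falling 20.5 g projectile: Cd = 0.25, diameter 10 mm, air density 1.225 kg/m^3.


A = pi*(d/2)^2 = pi*(10/2000)^2 = 7.85398e-05 m^2
vt = sqrt(2mg/(Cd*rho*A)) = sqrt(2*0.0205*9.81/(0.25 * 1.225 * 7.85398e-05)) = 129.3 m/s

129.3 m/s


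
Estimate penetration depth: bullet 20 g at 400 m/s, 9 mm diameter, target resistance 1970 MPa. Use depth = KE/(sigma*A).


A = pi*(d/2)^2 = pi*(9/2)^2 = 63.6173 mm^2
E = 0.5*m*v^2 = 0.5*0.02*400^2 = 1600 J
depth = E/(sigma*A) = 1600 J / (1970 MPa * 63.6173 mm^2) = 1600/(1970 * 63.6173) m = 0.0127667 m ≈ 12.77 mm

12.77 mm
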